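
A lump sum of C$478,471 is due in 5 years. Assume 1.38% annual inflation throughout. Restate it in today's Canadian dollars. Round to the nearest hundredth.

Price-level factor over 5 years: (1 + 1.38%)^5 ≈ 1.0709308626.
Purchasing power today: C$478,471 divided by that factor.

C$446,780.48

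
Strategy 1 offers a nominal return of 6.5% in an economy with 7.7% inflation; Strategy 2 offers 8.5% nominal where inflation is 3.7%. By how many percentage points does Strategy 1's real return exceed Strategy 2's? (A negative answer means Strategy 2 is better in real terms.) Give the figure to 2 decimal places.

-5.74

Strategy 1 real return: 1.065/1.077 − 1 = -1.114%.
Strategy 2 real return: 1.085/1.037 − 1 = 4.629%.
Difference: -1.114 − 4.629 = -5.743 pp.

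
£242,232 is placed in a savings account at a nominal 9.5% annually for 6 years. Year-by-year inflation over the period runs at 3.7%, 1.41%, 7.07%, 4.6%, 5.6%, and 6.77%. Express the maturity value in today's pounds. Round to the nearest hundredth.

£314,444.53

Nominal value at maturity: £242,232 × (1 + 9.5%)^6 ≈ £417,557.44.
Price-level factor over 6 years: 1.037 × 1.0141 × 1.0707 × 1.046 × 1.056 × 1.0677 ≈ 1.3279208418.
The maturity value deflated by that factor is the answer in today's purchasing power.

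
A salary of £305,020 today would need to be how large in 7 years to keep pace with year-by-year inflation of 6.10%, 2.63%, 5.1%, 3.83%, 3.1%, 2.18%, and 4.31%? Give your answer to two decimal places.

£398,285.14

Cumulative price-level factor: 1.0610 × 1.0263 × 1.051 × 1.0383 × 1.031 × 1.0218 × 1.0431 ≈ 1.3057673102.
Multiplying £305,020 by the price-level factor gives the future nominal sum.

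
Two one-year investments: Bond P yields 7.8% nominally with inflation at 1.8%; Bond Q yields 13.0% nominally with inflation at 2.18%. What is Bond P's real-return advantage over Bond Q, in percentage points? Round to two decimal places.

-4.70

Bond P real return: 1.078/1.018 − 1 = 5.894%.
Bond Q real return: 1.130/1.0218 − 1 = 10.589%.
Difference: 5.894 − 10.589 = -4.695 pp.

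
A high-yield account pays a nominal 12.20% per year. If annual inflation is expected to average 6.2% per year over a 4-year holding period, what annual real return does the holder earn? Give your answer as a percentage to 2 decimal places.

5.65%

With constant rates the annual real return is the same each year: (1+12.20%)/(1+6.2%) − 1 = 0.05650.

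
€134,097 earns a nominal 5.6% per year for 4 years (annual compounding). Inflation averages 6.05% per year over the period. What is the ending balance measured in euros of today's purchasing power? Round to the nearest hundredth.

€131,835.40

Nominal value at maturity: €134,097 × (1 + 5.6%)^4 ≈ €166,753.41.
Price-level factor over 4 years: (1 + 6.05%)^4 ≈ 1.2648606779.
The maturity value deflated by that factor is the answer in today's purchasing power.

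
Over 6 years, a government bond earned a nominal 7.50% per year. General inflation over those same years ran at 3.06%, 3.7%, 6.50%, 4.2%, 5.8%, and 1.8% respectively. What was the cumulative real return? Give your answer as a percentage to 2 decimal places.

20.82%

Cumulative inflation factor: 1.0306 × 1.037 × 1.0650 × 1.042 × 1.058 × 1.018 ≈ 1.27738.
Nominal growth factor: 1.54330. Real growth factor = 1.54330 / 1.27738 ≈ 1.20818.
Total real return ≈ 20.8179%.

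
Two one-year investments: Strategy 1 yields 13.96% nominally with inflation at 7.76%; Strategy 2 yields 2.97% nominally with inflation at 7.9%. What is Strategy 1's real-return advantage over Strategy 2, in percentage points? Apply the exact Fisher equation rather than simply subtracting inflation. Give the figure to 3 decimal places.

10.323

Strategy 1 real return: 1.1396/1.0776 − 1 = 5.7535%.
Strategy 2 real return: 1.0297/1.079 − 1 = -4.5690%.
Difference: 5.7535 − (-4.5690) = 10.3225 pp.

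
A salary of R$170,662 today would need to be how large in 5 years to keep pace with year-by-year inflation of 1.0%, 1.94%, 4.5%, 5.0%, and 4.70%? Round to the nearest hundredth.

Cumulative price-level factor: 1.010 × 1.0194 × 1.045 × 1.050 × 1.0470 ≈ 1.1828189513.
Multiplying R$170,662 by the price-level factor gives the future nominal sum.

R$201,862.25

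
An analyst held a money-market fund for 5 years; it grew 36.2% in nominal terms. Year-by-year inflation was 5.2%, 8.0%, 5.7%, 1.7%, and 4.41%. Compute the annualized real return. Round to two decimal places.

1.33%

Cumulative inflation factor: 1.052 × 1.080 × 1.057 × 1.017 × 1.0441 ≈ 1.27520.
Nominal growth factor: 1.36200. Real growth factor = 1.36200 / 1.27520 ≈ 1.06807.
Annualized: 1.06807^(1/5) − 1 ≈ 0.01326.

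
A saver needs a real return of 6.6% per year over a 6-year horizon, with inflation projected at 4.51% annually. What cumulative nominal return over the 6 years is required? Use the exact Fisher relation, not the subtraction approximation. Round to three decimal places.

91.201%

Required annual nominal rate: (1+6.6%)(1+4.51%) − 1 = 11.40766%.
Cumulative over 6 years: (1 + 0.1140766)^6 − 1 ≈ 0.91201.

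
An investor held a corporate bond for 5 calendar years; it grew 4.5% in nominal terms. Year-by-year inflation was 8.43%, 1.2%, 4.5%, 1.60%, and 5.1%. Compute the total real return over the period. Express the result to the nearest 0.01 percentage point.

Cumulative inflation factor: 1.0843 × 1.012 × 1.045 × 1.0160 × 1.051 ≈ 1.22445.
Nominal growth factor: 1.04500. Real growth factor = 1.04500 / 1.22445 ≈ 0.85344.
Total real return ≈ -14.6559%.

-14.66%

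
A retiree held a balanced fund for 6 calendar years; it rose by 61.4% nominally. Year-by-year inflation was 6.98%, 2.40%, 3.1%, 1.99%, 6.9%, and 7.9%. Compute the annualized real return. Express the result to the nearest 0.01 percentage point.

Cumulative inflation factor: 1.0698 × 1.0240 × 1.031 × 1.0199 × 1.069 × 1.079 ≈ 1.32867.
Nominal growth factor: 1.61400. Real growth factor = 1.61400 / 1.32867 ≈ 1.21475.
Annualized: 1.21475^(1/6) − 1 ≈ 0.03295.

3.30%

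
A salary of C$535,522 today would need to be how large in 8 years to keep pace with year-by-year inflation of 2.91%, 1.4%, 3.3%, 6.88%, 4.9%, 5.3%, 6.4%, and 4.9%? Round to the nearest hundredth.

Cumulative price-level factor: 1.0291 × 1.014 × 1.033 × 1.0688 × 1.049 × 1.053 × 1.064 × 1.049 ≈ 1.4204085420.
The nominal amount required is C$535,522 scaled up by that factor.

C$760,660.02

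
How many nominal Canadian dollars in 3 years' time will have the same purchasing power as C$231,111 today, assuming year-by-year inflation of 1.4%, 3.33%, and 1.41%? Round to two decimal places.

C$245,564.61

Cumulative price-level factor: 1.014 × 1.0333 × 1.0141 ≈ 1.0625397034.
Multiplying C$231,111 by the price-level factor gives the future nominal sum.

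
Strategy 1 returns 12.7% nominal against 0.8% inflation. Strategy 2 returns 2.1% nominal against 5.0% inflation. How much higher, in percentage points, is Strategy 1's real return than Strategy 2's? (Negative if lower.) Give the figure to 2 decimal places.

Strategy 1 real return: 1.127/1.008 − 1 = 11.806%.
Strategy 2 real return: 1.021/1.050 − 1 = -2.762%.
Difference: 11.806 − (-2.762) = 14.568 pp.

14.57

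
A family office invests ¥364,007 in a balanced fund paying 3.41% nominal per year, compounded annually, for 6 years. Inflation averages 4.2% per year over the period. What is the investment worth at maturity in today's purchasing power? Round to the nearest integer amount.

Nominal value at maturity: ¥364,007 × (1 + 3.41%)^6 ≈ ¥445,128.
Price-level factor over 6 years: (1 + 4.2%)^6 ≈ 1.2799892251.
Dividing the nominal maturity value by the price-level factor gives the value in today's money.

¥347,759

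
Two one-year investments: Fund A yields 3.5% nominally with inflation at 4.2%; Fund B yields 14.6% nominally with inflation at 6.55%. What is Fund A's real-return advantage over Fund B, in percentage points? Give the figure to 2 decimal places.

Fund A real return: 1.035/1.042 − 1 = -0.672%.
Fund B real return: 1.146/1.0655 − 1 = 7.555%.
Difference: -0.672 − 7.555 = -8.227 pp.

-8.23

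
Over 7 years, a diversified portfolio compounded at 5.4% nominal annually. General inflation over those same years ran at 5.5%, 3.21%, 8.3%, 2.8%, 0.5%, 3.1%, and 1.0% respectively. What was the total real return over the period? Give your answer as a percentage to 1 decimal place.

Cumulative inflation factor: 1.055 × 1.0321 × 1.083 × 1.028 × 1.005 × 1.031 × 1.010 ≈ 1.26865.
Nominal growth factor: 1.44505. Real growth factor = 1.44505 / 1.26865 ≈ 1.13905.
Total real return ≈ 13.9049%.

13.9%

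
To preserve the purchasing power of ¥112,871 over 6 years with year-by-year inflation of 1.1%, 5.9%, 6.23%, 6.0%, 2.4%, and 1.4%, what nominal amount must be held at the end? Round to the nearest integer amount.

¥141,293

Cumulative price-level factor: 1.011 × 1.059 × 1.0623 × 1.060 × 1.024 × 1.014 ≈ 1.2518090128.
Multiplying ¥112,871 by the price-level factor gives the future nominal sum.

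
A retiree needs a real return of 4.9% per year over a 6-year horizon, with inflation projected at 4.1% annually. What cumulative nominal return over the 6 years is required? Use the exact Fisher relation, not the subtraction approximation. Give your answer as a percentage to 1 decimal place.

69.6%

Required annual nominal rate: (1+4.9%)(1+4.1%) − 1 = 9.2009%.
Cumulative over 6 years: (1 + 0.092009)^6 − 1 ≈ 0.69573.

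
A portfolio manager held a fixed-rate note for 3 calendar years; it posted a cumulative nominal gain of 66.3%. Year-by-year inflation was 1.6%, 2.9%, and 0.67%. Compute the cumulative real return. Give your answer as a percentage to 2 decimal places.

Cumulative inflation factor: 1.016 × 1.029 × 1.0067 ≈ 1.05247.
Nominal growth factor: 1.66300. Real growth factor = 1.66300 / 1.05247 ≈ 1.58009.
Total real return ≈ 58.0095%.

58.01%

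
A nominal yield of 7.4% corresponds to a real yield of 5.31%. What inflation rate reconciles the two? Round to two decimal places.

From (1+r_nom) = (1+r_real)(1+π), we get 1+π = (1 + 7.4%)/(1 + 5.31%) = 1.074/1.0531 ≈ 1.01985.
So π ≈ 1.9846%.

1.98%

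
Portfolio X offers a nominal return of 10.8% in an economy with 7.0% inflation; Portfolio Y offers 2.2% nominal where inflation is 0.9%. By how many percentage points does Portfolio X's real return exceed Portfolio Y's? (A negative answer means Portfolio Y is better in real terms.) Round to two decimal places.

2.26

Portfolio X real return: 1.108/1.070 − 1 = 3.551%.
Portfolio Y real return: 1.022/1.009 − 1 = 1.288%.
Difference: 3.551 − 1.288 = 2.263 pp.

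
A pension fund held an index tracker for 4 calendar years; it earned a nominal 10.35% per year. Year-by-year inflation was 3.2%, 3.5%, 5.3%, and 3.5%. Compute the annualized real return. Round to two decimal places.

Cumulative inflation factor: 1.032 × 1.035 × 1.053 × 1.035 ≈ 1.16410.
Nominal growth factor: 1.48282. Real growth factor = 1.48282 / 1.16410 ≈ 1.27380.
Annualized: 1.27380^(1/4) − 1 ≈ 0.06237.

6.24%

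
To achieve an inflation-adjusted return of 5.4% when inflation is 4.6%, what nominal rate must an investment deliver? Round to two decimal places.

By the Fisher equation, 1 + r_nom = (1 + 5.4%)(1 + 4.6%) = 1.054 × 1.046 = 1.102484.
So r_nom = 10.2484%.

10.25%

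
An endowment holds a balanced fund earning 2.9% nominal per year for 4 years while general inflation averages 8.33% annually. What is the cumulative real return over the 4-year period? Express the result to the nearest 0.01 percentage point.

The annual real rate is (1+2.9%)/(1+8.33%) − 1 = -5.0125%.
Compounded over 4 years: (1 + -0.050125)^4 − 1 ≈ -0.18592.

-18.59%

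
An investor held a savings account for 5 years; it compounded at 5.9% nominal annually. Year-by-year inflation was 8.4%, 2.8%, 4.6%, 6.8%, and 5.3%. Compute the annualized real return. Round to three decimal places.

0.319%

Cumulative inflation factor: 1.084 × 1.028 × 1.046 × 1.068 × 1.053 ≈ 1.31085.
Nominal growth factor: 1.33193. Real growth factor = 1.33193 / 1.31085 ≈ 1.01608.
Annualized: 1.01608^(1/5) − 1 ≈ 0.00319.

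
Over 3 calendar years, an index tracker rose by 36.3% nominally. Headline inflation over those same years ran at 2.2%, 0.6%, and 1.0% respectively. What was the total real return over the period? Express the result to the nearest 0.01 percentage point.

Cumulative inflation factor: 1.022 × 1.006 × 1.010 ≈ 1.03841.
Nominal growth factor: 1.36300. Real growth factor = 1.36300 / 1.03841 ≈ 1.31258.
Total real return ≈ 31.2579%.

31.26%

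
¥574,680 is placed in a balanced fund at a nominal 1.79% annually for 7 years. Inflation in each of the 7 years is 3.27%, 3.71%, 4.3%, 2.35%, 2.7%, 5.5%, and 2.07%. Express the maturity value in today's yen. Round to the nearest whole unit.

¥514,605

Nominal value at maturity: ¥574,680 × (1 + 1.79%)^7 ≈ ¥650,672.
Price-level factor over 7 years: 1.0327 × 1.0371 × 1.043 × 1.0235 × 1.027 × 1.055 × 1.0207 ≈ 1.2644101827.
The maturity value deflated by that factor is the answer in today's purchasing power.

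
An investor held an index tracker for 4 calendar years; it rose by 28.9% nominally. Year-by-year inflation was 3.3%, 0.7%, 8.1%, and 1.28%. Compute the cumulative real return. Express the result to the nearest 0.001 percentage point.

Cumulative inflation factor: 1.033 × 1.007 × 1.081 × 1.0128 ≈ 1.13888.
Nominal growth factor: 1.28900. Real growth factor = 1.28900 / 1.13888 ≈ 1.13181.
Total real return ≈ 13.1811%.

13.181%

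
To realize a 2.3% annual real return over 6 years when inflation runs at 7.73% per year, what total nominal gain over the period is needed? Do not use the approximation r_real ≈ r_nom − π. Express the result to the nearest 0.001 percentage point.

Required annual nominal rate: (1+2.3%)(1+7.73%) − 1 = 10.20779%.
Cumulative over 6 years: (1 + 0.1020779)^6 − 1 ≈ 0.79173.

79.173%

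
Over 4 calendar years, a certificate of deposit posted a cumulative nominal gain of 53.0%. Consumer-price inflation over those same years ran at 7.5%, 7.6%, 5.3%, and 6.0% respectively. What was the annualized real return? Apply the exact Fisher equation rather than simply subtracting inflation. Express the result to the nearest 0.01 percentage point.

4.34%

Cumulative inflation factor: 1.075 × 1.076 × 1.053 × 1.060 ≈ 1.29109.
Nominal growth factor: 1.53000. Real growth factor = 1.53000 / 1.29109 ≈ 1.18505.
Annualized: 1.18505^(1/4) − 1 ≈ 0.04336.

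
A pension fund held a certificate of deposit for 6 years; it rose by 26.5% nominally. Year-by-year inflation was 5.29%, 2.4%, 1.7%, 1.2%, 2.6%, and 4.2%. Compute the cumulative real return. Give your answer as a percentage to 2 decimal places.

Cumulative inflation factor: 1.0529 × 1.024 × 1.017 × 1.012 × 1.026 × 1.042 ≈ 1.18632.
Nominal growth factor: 1.26500. Real growth factor = 1.26500 / 1.18632 ≈ 1.06632.
Total real return ≈ 6.6318%.

6.63%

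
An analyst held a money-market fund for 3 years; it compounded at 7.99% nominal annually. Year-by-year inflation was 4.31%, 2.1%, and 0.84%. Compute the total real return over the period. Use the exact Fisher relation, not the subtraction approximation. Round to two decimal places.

17.26%

Cumulative inflation factor: 1.0431 × 1.021 × 1.0084 ≈ 1.07395.
Nominal growth factor: 1.25936. Real growth factor = 1.25936 / 1.07395 ≈ 1.17264.
Total real return ≈ 17.2644%.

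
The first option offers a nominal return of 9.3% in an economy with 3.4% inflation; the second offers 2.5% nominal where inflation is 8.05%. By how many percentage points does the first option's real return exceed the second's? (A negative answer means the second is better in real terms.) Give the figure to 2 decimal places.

10.84

The first option real return: 1.093/1.034 − 1 = 5.706%.
The second real return: 1.025/1.0805 − 1 = -5.137%.
Difference: 5.706 − (-5.137) = 10.843 pp.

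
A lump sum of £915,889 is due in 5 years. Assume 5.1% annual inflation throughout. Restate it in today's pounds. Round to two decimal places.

Price-level factor over 5 years: (1 + 5.1%)^5 ≈ 1.2823706810.
Purchasing power today: £915,889 divided by that factor.

£714,215.49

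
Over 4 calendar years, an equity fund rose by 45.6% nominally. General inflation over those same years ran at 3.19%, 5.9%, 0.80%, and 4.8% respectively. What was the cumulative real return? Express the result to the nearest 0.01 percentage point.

26.13%

Cumulative inflation factor: 1.0319 × 1.059 × 1.0080 × 1.048 ≈ 1.15440.
Nominal growth factor: 1.45600. Real growth factor = 1.45600 / 1.15440 ≈ 1.26126.
Total real return ≈ 26.1264%.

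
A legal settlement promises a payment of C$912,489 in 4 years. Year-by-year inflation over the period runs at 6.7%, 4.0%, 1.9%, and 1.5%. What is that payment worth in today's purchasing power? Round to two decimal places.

C$795,041.23

Price-level factor over 4 years: 1.067 × 1.040 × 1.019 × 1.015 = 1.1477253788.
Purchasing power today: C$912,489 divided by that factor.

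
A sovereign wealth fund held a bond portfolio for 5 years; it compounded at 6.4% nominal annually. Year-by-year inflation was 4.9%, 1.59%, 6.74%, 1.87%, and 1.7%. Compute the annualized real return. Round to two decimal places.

2.96%

Cumulative inflation factor: 1.049 × 1.0159 × 1.0674 × 1.0187 × 1.017 ≈ 1.17848.
Nominal growth factor: 1.36367. Real growth factor = 1.36367 / 1.17848 ≈ 1.15714.
Annualized: 1.15714^(1/5) − 1 ≈ 0.02962.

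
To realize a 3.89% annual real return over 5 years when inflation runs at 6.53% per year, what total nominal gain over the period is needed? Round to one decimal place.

66.0%

Required annual nominal rate: (1+3.89%)(1+6.53%) − 1 = 10.674017%.
Cumulative over 5 years: (1 + 0.10674017)^5 − 1 ≈ 0.66046.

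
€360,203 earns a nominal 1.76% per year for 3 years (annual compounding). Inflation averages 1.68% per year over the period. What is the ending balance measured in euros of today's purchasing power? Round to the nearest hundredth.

€361,053.87

Nominal value at maturity: €360,203 × (1 + 1.76%)^3 ≈ €379,558.41.
Price-level factor over 3 years: (1 + 1.68%)^3 ≈ 1.0512514616.
The maturity value deflated by that factor is the answer in today's purchasing power.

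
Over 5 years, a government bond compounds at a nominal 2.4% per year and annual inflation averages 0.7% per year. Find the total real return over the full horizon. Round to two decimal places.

The annual real rate is (1+2.4%)/(1+0.7%) − 1 = 1.6882%.
Compounded over 5 years: (1 + 0.016882)^5 − 1 ≈ 0.08731.

8.73%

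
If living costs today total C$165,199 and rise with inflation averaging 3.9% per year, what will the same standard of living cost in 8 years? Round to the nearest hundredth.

Cumulative price-level factor: (1+3.9%)^8 ≈ 1.3580769571.
The nominal amount required is C$165,199 scaled up by that factor.

C$224,352.96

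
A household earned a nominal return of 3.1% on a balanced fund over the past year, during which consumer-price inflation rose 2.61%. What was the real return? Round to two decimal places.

0.48%

Real return via the Fisher equation: (1 + 3.1%)/(1 + 2.61%) − 1 = 1.031/1.0261 − 1 ≈ 0.00478.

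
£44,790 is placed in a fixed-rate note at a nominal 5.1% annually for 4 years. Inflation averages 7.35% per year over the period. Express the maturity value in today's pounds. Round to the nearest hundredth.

£41,151.32

Nominal value at maturity: £44,790 × (1 + 5.1%)^4 ≈ £54,650.22.
Price-level factor over 4 years: (1 + 7.35%)^4 ≈ 1.3280309458.
The maturity value deflated by that factor is the answer in today's purchasing power.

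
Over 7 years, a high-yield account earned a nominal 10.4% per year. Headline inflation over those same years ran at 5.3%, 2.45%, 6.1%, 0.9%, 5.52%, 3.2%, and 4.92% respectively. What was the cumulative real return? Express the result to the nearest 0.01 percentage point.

Cumulative inflation factor: 1.053 × 1.0245 × 1.061 × 1.009 × 1.0552 × 1.032 × 1.0492 ≈ 1.31953.
Nominal growth factor: 1.99887. Real growth factor = 1.99887 / 1.31953 ≈ 1.51483.
Total real return ≈ 51.4830%.

51.48%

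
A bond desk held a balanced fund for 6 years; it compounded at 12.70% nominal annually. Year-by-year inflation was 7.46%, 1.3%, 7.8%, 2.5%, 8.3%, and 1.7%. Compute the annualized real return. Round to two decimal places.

Cumulative inflation factor: 1.0746 × 1.013 × 1.078 × 1.025 × 1.083 × 1.017 ≈ 1.32479.
Nominal growth factor: 2.04901. Real growth factor = 2.04901 / 1.32479 ≈ 1.54666.
Annualized: 1.54666^(1/6) − 1 ≈ 0.07539.

7.54%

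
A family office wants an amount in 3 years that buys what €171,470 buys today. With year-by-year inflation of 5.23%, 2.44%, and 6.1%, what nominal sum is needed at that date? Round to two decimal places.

€196,115.84

Cumulative price-level factor: 1.0523 × 1.0244 × 1.061 ≈ 1.1437326633.
Multiplying €171,470 by the price-level factor gives the future nominal sum.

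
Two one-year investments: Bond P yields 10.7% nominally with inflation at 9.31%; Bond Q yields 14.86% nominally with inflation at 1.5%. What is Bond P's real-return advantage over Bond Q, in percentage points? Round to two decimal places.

-11.89

Bond P real return: 1.107/1.0931 − 1 = 1.272%.
Bond Q real return: 1.1486/1.015 − 1 = 13.163%.
Difference: 1.272 − 13.163 = -11.891 pp.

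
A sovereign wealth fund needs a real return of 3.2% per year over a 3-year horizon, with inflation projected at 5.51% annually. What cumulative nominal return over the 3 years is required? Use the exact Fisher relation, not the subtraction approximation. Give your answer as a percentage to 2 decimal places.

29.10%

Required annual nominal rate: (1+3.2%)(1+5.51%) − 1 = 8.88632%.
Cumulative over 3 years: (1 + 0.0888632)^3 − 1 ≈ 0.29098.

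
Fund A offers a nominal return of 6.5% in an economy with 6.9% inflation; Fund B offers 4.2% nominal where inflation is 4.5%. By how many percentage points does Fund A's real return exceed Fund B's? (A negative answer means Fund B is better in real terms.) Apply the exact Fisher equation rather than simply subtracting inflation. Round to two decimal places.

Fund A real return: 1.065/1.069 − 1 = -0.374%.
Fund B real return: 1.042/1.045 − 1 = -0.287%.
Difference: -0.374 − (-0.287) = -0.087 pp.

-0.09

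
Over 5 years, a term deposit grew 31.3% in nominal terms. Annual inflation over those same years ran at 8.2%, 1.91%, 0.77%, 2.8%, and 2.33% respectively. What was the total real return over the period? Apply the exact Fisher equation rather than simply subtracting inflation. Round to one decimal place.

12.3%

Cumulative inflation factor: 1.082 × 1.0191 × 1.0077 × 1.028 × 1.0233 ≈ 1.16888.
Nominal growth factor: 1.31300. Real growth factor = 1.31300 / 1.16888 ≈ 1.12329.
Total real return ≈ 12.3294%.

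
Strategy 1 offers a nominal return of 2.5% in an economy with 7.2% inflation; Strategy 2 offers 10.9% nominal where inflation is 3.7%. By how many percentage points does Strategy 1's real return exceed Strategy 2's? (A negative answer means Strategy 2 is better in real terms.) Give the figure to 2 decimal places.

-11.33

Strategy 1 real return: 1.025/1.072 − 1 = -4.384%.
Strategy 2 real return: 1.109/1.037 − 1 = 6.943%.
Difference: -4.384 − 6.943 = -11.327 pp.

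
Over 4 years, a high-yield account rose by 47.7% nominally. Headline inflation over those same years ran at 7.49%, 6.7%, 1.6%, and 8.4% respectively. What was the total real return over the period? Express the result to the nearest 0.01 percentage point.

16.93%

Cumulative inflation factor: 1.0749 × 1.067 × 1.016 × 1.084 ≈ 1.26315.
Nominal growth factor: 1.47700. Real growth factor = 1.47700 / 1.26315 ≈ 1.16930.
Total real return ≈ 16.9298%.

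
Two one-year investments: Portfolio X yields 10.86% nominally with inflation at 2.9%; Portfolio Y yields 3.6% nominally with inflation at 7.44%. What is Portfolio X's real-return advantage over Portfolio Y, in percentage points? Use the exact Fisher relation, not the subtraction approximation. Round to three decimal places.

Portfolio X real return: 1.1086/1.029 − 1 = 7.7357%.
Portfolio Y real return: 1.036/1.0744 − 1 = -3.5741%.
Difference: 7.7357 − (-3.5741) = 11.3098 pp.

11.310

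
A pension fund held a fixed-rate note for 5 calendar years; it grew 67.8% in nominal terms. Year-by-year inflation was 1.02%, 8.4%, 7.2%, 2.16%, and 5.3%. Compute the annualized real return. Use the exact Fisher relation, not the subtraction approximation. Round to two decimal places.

5.85%

Cumulative inflation factor: 1.0102 × 1.084 × 1.072 × 1.0216 × 1.053 ≈ 1.26282.
Nominal growth factor: 1.67800. Real growth factor = 1.67800 / 1.26282 ≈ 1.32877.
Annualized: 1.32877^(1/5) − 1 ≈ 0.05850.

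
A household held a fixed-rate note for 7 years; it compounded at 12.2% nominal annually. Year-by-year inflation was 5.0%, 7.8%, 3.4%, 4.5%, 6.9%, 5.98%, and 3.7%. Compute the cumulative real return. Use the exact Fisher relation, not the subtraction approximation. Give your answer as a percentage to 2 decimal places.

Cumulative inflation factor: 1.050 × 1.078 × 1.034 × 1.045 × 1.069 × 1.0598 × 1.037 ≈ 1.43690.
Nominal growth factor: 2.23846. Real growth factor = 2.23846 / 1.43690 ≈ 1.55785.
Total real return ≈ 55.7847%.

55.78%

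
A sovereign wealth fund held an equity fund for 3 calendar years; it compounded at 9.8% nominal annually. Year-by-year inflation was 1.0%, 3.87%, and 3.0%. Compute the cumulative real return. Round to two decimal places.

22.51%

Cumulative inflation factor: 1.010 × 1.0387 × 1.030 ≈ 1.08056.
Nominal growth factor: 1.32375. Real growth factor = 1.32375 / 1.08056 ≈ 1.22506.
Total real return ≈ 22.5063%.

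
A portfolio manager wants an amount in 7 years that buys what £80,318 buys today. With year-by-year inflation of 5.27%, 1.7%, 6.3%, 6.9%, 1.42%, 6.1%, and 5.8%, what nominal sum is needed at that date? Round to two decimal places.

Cumulative price-level factor: 1.0527 × 1.017 × 1.063 × 1.069 × 1.0142 × 1.061 × 1.058 ≈ 1.3850364517.
Multiplying £80,318 by the price-level factor gives the future nominal sum.

£111,243.36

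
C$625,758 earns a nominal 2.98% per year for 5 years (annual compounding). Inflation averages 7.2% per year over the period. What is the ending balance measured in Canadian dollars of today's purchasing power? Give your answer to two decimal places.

C$511,913.90

Nominal value at maturity: C$625,758 × (1 + 2.98%)^5 ≈ C$724,721.00.
Price-level factor over 5 years: (1 + 7.2%)^5 ≈ 1.4157087842.
The maturity value deflated by that factor is the answer in today's purchasing power.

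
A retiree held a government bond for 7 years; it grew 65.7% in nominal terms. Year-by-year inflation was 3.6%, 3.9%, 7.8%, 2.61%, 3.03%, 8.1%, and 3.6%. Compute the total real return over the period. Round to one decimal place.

Cumulative inflation factor: 1.036 × 1.039 × 1.078 × 1.0261 × 1.0303 × 1.081 × 1.036 ≈ 1.37383.
Nominal growth factor: 1.65700. Real growth factor = 1.65700 / 1.37383 ≈ 1.20612.
Total real return ≈ 20.6117%.

20.6%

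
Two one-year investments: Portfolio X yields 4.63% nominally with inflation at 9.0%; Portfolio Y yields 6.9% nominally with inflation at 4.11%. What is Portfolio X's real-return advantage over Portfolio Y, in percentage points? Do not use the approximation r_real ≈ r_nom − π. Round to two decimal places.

Portfolio X real return: 1.0463/1.090 − 1 = -4.009%.
Portfolio Y real return: 1.069/1.0411 − 1 = 2.680%.
Difference: -4.009 − 2.680 = -6.689 pp.

-6.69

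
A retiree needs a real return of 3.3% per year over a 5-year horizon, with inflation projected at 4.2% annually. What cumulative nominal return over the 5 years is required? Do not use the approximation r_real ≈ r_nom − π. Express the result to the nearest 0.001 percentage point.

44.491%

Required annual nominal rate: (1+3.3%)(1+4.2%) − 1 = 7.6386%.
Cumulative over 5 years: (1 + 0.076386)^5 − 1 ≈ 0.44491.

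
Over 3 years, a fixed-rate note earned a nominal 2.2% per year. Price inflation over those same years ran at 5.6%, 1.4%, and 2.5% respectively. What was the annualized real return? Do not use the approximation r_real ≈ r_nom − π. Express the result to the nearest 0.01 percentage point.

-0.92%

Cumulative inflation factor: 1.056 × 1.014 × 1.025 ≈ 1.09755.
Nominal growth factor: 1.06746. Real growth factor = 1.06746 / 1.09755 ≈ 0.97258.
Annualized: 0.97258^(1/3) − 1 ≈ -0.00922.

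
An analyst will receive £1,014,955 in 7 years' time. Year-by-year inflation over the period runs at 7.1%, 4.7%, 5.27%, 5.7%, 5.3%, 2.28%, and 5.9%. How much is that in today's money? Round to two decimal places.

£713,207.62

Price-level factor over 7 years: 1.071 × 1.047 × 1.0527 × 1.057 × 1.053 × 1.0228 × 1.059 ≈ 1.4230849096.
Purchasing power today: £1,014,955 divided by that factor.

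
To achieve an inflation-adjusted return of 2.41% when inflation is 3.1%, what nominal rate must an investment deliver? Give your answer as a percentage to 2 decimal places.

5.58%

By the Fisher equation, 1 + r_nom = (1 + 2.41%)(1 + 3.1%) = 1.0241 × 1.031 = 1.0558471.
So r_nom = 5.58471%.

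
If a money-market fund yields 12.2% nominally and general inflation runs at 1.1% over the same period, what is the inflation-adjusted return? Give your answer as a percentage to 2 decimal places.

10.98%

Real return via the Fisher equation: (1 + 12.2%)/(1 + 1.1%) − 1 = 1.122/1.011 − 1 ≈ 0.10979.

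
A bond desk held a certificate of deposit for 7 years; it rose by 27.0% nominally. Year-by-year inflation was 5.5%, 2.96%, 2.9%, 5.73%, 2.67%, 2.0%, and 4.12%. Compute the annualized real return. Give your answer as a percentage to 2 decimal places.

Cumulative inflation factor: 1.055 × 1.0296 × 1.029 × 1.0573 × 1.0267 × 1.020 × 1.0412 ≈ 1.28858.
Nominal growth factor: 1.27000. Real growth factor = 1.27000 / 1.28858 ≈ 0.98558.
Annualized: 0.98558^(1/7) − 1 ≈ -0.00207.

-0.21%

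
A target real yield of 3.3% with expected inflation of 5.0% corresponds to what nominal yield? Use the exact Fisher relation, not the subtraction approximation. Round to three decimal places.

By the Fisher equation, 1 + r_nom = (1 + 3.3%)(1 + 5.0%) = 1.033 × 1.050 = 1.08465.
So r_nom = 8.465%.

8.465%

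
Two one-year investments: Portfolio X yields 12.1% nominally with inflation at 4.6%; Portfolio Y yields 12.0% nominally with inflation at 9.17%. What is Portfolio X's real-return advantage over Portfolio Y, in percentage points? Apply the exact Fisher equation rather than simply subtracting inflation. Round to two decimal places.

4.58

Portfolio X real return: 1.121/1.046 − 1 = 7.170%.
Portfolio Y real return: 1.120/1.0917 − 1 = 2.592%.
Difference: 7.170 − 2.592 = 4.578 pp.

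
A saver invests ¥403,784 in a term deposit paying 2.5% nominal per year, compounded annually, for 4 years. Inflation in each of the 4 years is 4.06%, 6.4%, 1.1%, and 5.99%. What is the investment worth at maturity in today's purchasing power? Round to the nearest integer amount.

Nominal value at maturity: ¥403,784 × (1 + 2.5%)^4 ≈ ¥445,702.
Price-level factor over 4 years: 1.0406 × 1.064 × 1.011 × 1.0599 ≈ 1.1864282996.
Dividing the nominal maturity value by the price-level factor gives the value in today's money.

¥375,667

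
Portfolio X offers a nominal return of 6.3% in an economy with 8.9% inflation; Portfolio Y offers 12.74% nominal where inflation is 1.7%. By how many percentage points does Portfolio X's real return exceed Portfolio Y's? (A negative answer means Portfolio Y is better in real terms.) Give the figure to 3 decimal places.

Portfolio X real return: 1.063/1.089 − 1 = -2.3875%.
Portfolio Y real return: 1.1274/1.017 − 1 = 10.8555%.
Difference: -2.3875 − 10.8555 = -13.2430 pp.

-13.243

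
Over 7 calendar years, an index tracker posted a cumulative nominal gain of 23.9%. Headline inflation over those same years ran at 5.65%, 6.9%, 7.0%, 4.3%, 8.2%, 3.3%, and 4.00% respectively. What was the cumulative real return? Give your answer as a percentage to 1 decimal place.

-15.4%

Cumulative inflation factor: 1.0565 × 1.069 × 1.070 × 1.043 × 1.082 × 1.033 × 1.0400 ≈ 1.46513.
Nominal growth factor: 1.23900. Real growth factor = 1.23900 / 1.46513 ≈ 0.84566.
Total real return ≈ -15.4341%.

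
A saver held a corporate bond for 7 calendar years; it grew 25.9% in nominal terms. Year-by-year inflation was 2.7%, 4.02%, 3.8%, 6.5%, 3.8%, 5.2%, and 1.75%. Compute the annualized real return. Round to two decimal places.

Cumulative inflation factor: 1.027 × 1.0402 × 1.038 × 1.065 × 1.038 × 1.052 × 1.0175 ≈ 1.31214.
Nominal growth factor: 1.25900. Real growth factor = 1.25900 / 1.31214 ≈ 0.95950.
Annualized: 0.95950^(1/7) − 1 ≈ -0.00589.

-0.59%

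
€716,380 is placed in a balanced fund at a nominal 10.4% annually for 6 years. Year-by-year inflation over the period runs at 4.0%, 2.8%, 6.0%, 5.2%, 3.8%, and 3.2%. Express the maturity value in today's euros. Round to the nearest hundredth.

Nominal value at maturity: €716,380 × (1 + 10.4%)^6 ≈ €1,297,053.51.
Price-level factor over 6 years: 1.040 × 1.028 × 1.060 × 1.052 × 1.038 × 1.032 ≈ 1.2771006027.
Dividing the nominal maturity value by the price-level factor gives the value in today's money.

€1,015,623.60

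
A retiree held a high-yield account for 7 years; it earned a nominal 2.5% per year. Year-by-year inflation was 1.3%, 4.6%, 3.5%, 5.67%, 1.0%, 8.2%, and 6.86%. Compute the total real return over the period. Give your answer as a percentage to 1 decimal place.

Cumulative inflation factor: 1.013 × 1.046 × 1.035 × 1.0567 × 1.010 × 1.082 × 1.0686 ≈ 1.35331.
Nominal growth factor: 1.18869. Real growth factor = 1.18869 / 1.35331 ≈ 0.87835.
Total real return ≈ -12.1645%.

-12.2%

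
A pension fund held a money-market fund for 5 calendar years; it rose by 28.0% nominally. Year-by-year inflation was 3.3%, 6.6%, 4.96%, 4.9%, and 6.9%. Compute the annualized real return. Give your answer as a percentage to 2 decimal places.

Cumulative inflation factor: 1.033 × 1.066 × 1.0496 × 1.049 × 1.069 ≈ 1.29609.
Nominal growth factor: 1.28000. Real growth factor = 1.28000 / 1.29609 ≈ 0.98759.
Annualized: 0.98759^(1/5) − 1 ≈ -0.00249.

-0.25%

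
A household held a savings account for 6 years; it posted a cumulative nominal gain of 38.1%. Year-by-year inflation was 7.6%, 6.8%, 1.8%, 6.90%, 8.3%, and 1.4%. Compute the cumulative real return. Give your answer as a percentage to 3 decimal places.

0.558%

Cumulative inflation factor: 1.076 × 1.068 × 1.018 × 1.0690 × 1.083 × 1.014 ≈ 1.37333.
Nominal growth factor: 1.38100. Real growth factor = 1.38100 / 1.37333 ≈ 1.00558.
Total real return ≈ 0.5584%.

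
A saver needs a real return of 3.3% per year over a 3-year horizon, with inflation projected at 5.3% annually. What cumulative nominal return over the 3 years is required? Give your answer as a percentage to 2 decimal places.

Required annual nominal rate: (1+3.3%)(1+5.3%) − 1 = 8.7749%.
Cumulative over 3 years: (1 + 0.087749)^3 − 1 ≈ 0.28702.

28.70%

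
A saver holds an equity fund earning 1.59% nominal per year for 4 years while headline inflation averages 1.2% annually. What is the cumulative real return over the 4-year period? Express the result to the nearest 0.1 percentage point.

1.6%

The annual real rate is (1+1.59%)/(1+1.2%) − 1 = 0.3854%.
Compounded over 4 years: (1 + 0.003854)^4 − 1 ≈ 0.01550.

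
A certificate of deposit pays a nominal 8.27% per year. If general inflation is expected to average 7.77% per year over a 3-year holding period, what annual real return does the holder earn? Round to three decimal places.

With constant rates the annual real return is the same each year: (1+8.27%)/(1+7.77%) − 1 = 0.00464.

0.464%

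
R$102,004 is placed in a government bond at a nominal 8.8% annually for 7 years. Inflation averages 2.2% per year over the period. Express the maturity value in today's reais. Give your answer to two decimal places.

R$158,075.00

Nominal value at maturity: R$102,004 × (1 + 8.8%)^7 ≈ R$184,085.45.
Price-level factor over 7 years: (1 + 2.2%)^7 ≈ 1.1645449880.
The maturity value deflated by that factor is the answer in today's purchasing power.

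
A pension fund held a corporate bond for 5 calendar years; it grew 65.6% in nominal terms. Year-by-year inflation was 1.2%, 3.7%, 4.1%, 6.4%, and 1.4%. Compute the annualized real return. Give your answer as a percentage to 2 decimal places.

Cumulative inflation factor: 1.012 × 1.037 × 1.041 × 1.064 × 1.014 ≈ 1.17866.
Nominal growth factor: 1.65600. Real growth factor = 1.65600 / 1.17866 ≈ 1.40498.
Annualized: 1.40498^(1/5) − 1 ≈ 0.07037.

7.04%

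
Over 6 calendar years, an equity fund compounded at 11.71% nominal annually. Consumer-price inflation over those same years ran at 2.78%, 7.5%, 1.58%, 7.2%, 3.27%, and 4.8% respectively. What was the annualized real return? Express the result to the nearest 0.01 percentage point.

6.90%

Cumulative inflation factor: 1.0278 × 1.075 × 1.0158 × 1.072 × 1.0327 × 1.048 ≈ 1.30213.
Nominal growth factor: 1.94336. Real growth factor = 1.94336 / 1.30213 ≈ 1.49244.
Annualized: 1.49244^(1/6) − 1 ≈ 0.06901.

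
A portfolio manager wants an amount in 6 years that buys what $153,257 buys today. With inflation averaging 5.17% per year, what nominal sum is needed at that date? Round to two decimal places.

$207,382.24

Cumulative price-level factor: (1+5.17%)^6 ≈ 1.3531665186.
Multiplying $153,257 by the price-level factor gives the future nominal sum.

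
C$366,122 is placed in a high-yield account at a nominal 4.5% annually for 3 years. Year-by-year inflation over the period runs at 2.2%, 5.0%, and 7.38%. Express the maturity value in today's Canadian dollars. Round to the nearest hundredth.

Nominal value at maturity: C$366,122 × (1 + 4.5%)^3 ≈ C$417,806.02.
Price-level factor over 3 years: 1.022 × 1.050 × 1.0738 = 1.15229478.
The maturity value deflated by that factor is the answer in today's purchasing power.

C$362,586.06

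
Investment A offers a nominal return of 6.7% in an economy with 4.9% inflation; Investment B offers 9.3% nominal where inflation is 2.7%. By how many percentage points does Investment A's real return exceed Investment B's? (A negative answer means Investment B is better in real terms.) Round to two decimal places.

Investment A real return: 1.067/1.049 − 1 = 1.716%.
Investment B real return: 1.093/1.027 − 1 = 6.426%.
Difference: 1.716 − 6.426 = -4.710 pp.

-4.71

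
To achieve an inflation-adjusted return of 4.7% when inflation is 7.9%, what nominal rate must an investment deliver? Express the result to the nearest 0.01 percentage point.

12.97%

By the Fisher equation, 1 + r_nom = (1 + 4.7%)(1 + 7.9%) = 1.047 × 1.079 = 1.129713.
So r_nom = 12.9713%.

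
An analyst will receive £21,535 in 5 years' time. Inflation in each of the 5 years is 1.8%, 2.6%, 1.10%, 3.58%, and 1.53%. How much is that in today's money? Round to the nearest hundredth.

Price-level factor over 5 years: 1.018 × 1.026 × 1.0110 × 1.0358 × 1.0153 ≈ 1.1104949482.
Purchasing power today: £21,535 divided by that factor.

£19,392.25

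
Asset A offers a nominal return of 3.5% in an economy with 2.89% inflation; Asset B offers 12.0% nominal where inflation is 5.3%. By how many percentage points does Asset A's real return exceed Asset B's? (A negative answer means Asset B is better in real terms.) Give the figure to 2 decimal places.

Asset A real return: 1.035/1.0289 − 1 = 0.593%.
Asset B real return: 1.120/1.053 − 1 = 6.363%.
Difference: 0.593 − 6.363 = -5.770 pp.

-5.77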